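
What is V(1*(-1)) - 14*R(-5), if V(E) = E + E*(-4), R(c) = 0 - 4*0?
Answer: 3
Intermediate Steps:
R(c) = 0 (R(c) = 0 + 0 = 0)
V(E) = -3*E (V(E) = E - 4*E = -3*E)
V(1*(-1)) - 14*R(-5) = -3*(-1) - 14*0 = -3*(-1) + 0 = 3 + 0 = 3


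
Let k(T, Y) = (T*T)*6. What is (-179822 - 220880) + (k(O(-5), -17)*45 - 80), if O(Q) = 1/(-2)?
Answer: -801429/2 ≈ -4.0071e+5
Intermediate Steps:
O(Q) = -1/2 (O(Q) = 1*(-1/2) = -1/2)
k(T, Y) = 6*T**2 (k(T, Y) = T**2*6 = 6*T**2)
(-179822 - 220880) + (k(O(-5), -17)*45 - 80) = (-179822 - 220880) + ((6*(-1/2)**2)*45 - 80) = -400702 + ((6*(1/4))*45 - 80) = -400702 + ((3/2)*45 - 80) = -400702 + (135/2 - 80) = -400702 - 25/2 = -801429/2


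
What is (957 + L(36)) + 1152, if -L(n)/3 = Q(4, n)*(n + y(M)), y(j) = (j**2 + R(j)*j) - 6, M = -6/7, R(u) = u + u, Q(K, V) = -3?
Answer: 117543/49 ≈ 2398.8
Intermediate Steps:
R(u) = 2*u
M = -6/7 (M = -6*1/7 = -6/7 ≈ -0.85714)
y(j) = -6 + 3*j**2 (y(j) = (j**2 + (2*j)*j) - 6 = (j**2 + 2*j**2) - 6 = 3*j**2 - 6 = -6 + 3*j**2)
L(n) = -1674/49 + 9*n (L(n) = -(-9)*(n + (-6 + 3*(-6/7)**2)) = -(-9)*(n + (-6 + 3*(36/49))) = -(-9)*(n + (-6 + 108/49)) = -(-9)*(n - 186/49) = -(-9)*(-186/49 + n) = -3*(558/49 - 3*n) = -1674/49 + 9*n)
(957 + L(36)) + 1152 = (957 + (-1674/49 + 9*36)) + 1152 = (957 + (-1674/49 + 324)) + 1152 = (957 + 14202/49) + 1152 = 61095/49 + 1152 = 117543/49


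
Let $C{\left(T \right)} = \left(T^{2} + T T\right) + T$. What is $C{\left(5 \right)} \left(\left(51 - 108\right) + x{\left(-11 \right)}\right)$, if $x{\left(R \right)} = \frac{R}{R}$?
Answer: $-3080$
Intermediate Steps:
$C{\left(T \right)} = T + 2 T^{2}$ ($C{\left(T \right)} = \left(T^{2} + T^{2}\right) + T = 2 T^{2} + T = T + 2 T^{2}$)
$x{\left(R \right)} = 1$
$C{\left(5 \right)} \left(\left(51 - 108\right) + x{\left(-11 \right)}\right) = 5 \left(1 + 2 \cdot 5\right) \left(\left(51 - 108\right) + 1\right) = 5 \left(1 + 10\right) \left(-57 + 1\right) = 5 \cdot 11 \left(-56\right) = 55 \left(-56\right) = -3080$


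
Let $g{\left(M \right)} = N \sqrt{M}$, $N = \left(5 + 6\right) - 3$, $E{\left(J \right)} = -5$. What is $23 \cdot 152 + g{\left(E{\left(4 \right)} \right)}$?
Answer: $3496 + 8 i \sqrt{5} \approx 3496.0 + 17.889 i$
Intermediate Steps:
$N = 8$ ($N = 11 - 3 = 8$)
$g{\left(M \right)} = 8 \sqrt{M}$
$23 \cdot 152 + g{\left(E{\left(4 \right)} \right)} = 23 \cdot 152 + 8 \sqrt{-5} = 3496 + 8 i \sqrt{5}$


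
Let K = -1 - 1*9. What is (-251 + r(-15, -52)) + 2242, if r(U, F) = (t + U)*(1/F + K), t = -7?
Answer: 57497/26 ≈ 2211.4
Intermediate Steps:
K = -10 (K = -1 - 9 = -10)
r(U, F) = (-10 + 1/F)*(-7 + U) (r(U, F) = (-7 + U)*(1/F - 10) = (-7 + U)*(-10 + 1/F) = (-10 + 1/F)*(-7 + U))
(-251 + r(-15, -52)) + 2242 = (-251 + (-7 - 15 - 10*(-52)*(-7 - 15))/(-52)) + 2242 = (-251 - (-7 - 15 - 10*(-52)*(-22))/52) + 2242 = (-251 - (-7 - 15 - 11440)/52) + 2242 = (-251 - 1/52*(-11462)) + 2242 = (-251 + 5731/26) + 2242 = -795/26 + 2242 = 57497/26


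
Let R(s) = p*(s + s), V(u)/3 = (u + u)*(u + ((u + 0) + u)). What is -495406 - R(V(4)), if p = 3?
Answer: -497134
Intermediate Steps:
V(u) = 18*u² (V(u) = 3*((u + u)*(u + ((u + 0) + u))) = 3*((2*u)*(u + (u + u))) = 3*((2*u)*(u + 2*u)) = 3*((2*u)*(3*u)) = 3*(6*u²) = 18*u²)
R(s) = 6*s (R(s) = 3*(s + s) = 3*(2*s) = 6*s)
-495406 - R(V(4)) = -495406 - 6*18*4² = -495406 - 6*18*16 = -495406 - 6*288 = -495406 - 1*1728 = -495406 - 1728 = -497134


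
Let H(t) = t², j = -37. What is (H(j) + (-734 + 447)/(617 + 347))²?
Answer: 1740892886041/929296 ≈ 1.8733e+6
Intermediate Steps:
(H(j) + (-734 + 447)/(617 + 347))² = ((-37)² + (-734 + 447)/(617 + 347))² = (1369 - 287/964)² = (1319429/964)² = 1740892886041/929296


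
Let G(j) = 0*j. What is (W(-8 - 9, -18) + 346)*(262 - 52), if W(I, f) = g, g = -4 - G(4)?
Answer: 71820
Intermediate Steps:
G(j) = 0
g = -4 (g = -4 - 1*0 = -4 + 0 = -4)
W(I, f) = -4
(W(-8 - 9, -18) + 346)*(262 - 52) = (-4 + 346)*(262 - 52) = 342*210 = 71820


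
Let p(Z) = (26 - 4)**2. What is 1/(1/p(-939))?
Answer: 484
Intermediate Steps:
p(Z) = 484 (p(Z) = 22**2 = 484)
1/(1/p(-939)) = 1/(1/484) = 484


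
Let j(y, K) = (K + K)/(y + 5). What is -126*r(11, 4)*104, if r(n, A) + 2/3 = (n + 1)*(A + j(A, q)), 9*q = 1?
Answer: -1872416/3 ≈ -6.2414e+5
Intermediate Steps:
q = 1/9 (q = (1/9)*1 = 1/9 ≈ 0.11111)
j(y, K) = 2*K/(5 + y) (j(y, K) = (2*K)/(5 + y) = 2*K/(5 + y))
r(n, A) = -2/3 + (1 + n)*(A + 2/(9*(5 + A))) (r(n, A) = -2/3 + (n + 1)*(A + 2*(1/9)/(5 + A)) = -2/3 + (1 + n)*(A + 2/(9*(5 + A))))
-126*r(11, 4)*104 = -14*(2 + 2*11 + 3*(5 + 4)*(-2 + 3*4 + 3*4*11))/(5 + 4)*104 = -14*(2 + 22 + 3*9*(-2 + 12 + 132))/9*104 = -14*(2 + 22 + 3*9*142)/9*104 = -14*(2 + 22 + 3834)/9*104 = -14*3858/9*104 = -126*1286/27*104 = -18004/3*104 = -1872416/3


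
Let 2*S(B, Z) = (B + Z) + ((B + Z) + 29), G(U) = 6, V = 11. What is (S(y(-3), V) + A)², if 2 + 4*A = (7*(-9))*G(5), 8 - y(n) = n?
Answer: 13689/4 ≈ 3422.3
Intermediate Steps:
y(n) = 8 - n
S(B, Z) = 29/2 + B + Z (S(B, Z) = ((B + Z) + ((B + Z) + 29))/2 = ((B + Z) + (29 + B + Z))/2 = (29 + 2*B + 2*Z)/2 = 29/2 + B + Z)
A = -95 (A = -½ + ((7*(-9))*6)/4 = -½ + (-63*6)/4 = -½ + (¼)*(-378) = -½ - 189/2 = -95)
(S(y(-3), V) + A)² = ((29/2 + (8 - 1*(-3)) + 11) - 95)² = ((29/2 + (8 + 3) + 11) - 95)² = ((29/2 + 11 + 11) - 95)² = (73/2 - 95)² = (-117/2)² = 13689/4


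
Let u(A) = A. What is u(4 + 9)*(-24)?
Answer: -312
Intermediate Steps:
u(4 + 9)*(-24) = (4 + 9)*(-24) = 13*(-24) = -312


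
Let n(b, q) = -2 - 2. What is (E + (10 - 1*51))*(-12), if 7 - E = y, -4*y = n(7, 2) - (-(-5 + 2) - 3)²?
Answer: 420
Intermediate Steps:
n(b, q) = -4
y = 1 (y = -(-4 - (-(-5 + 2) - 3)²)/4 = -(-4 - (-1*(-3) - 3)²)/4 = -(-4 - (3 - 3)²)/4 = -(-4 - 1*0²)/4 = -(-4 - 1*0)/4 = -(-4 + 0)/4 = -¼*(-4) = 1)
E = 6 (E = 7 - 1*1 = 7 - 1 = 6)
(E + (10 - 1*51))*(-12) = (6 + (10 - 1*51))*(-12) = (6 + (10 - 51))*(-12) = (6 - 41)*(-12) = -35*(-12) = 420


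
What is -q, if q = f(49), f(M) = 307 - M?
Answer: -258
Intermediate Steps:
q = 258 (q = 307 - 1*49 = 307 - 49 = 258)
-q = -1*258 = -258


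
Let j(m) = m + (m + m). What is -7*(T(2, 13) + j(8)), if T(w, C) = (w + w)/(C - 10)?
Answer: -532/3 ≈ -177.33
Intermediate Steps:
j(m) = 3*m (j(m) = m + 2*m = 3*m)
T(w, C) = 2*w/(-10 + C) (T(w, C) = (2*w)/(-10 + C) = 2*w/(-10 + C))
-7*(T(2, 13) + j(8)) = -7*(2*2/(-10 + 13) + 3*8) = -7*(2*2/3 + 24) = -7*(2*2*(⅓) + 24) = -7*(4/3 + 24) = -7*76/3 = -532/3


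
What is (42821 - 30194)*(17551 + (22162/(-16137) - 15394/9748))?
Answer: 1936398754674083/8739082 ≈ 2.2158e+8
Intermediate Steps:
(42821 - 30194)*(17551 + (22162/(-16137) - 15394/9748)) = 12627*(17551 + (22162*(-1/16137) - 15394*1/9748)) = 12627*(17551 + (-22162/16137 - 7697/4874)) = 12627*(17551 - 232224077/78651738) = 12627*(1380184429561/78651738) = 1936398754674083/8739082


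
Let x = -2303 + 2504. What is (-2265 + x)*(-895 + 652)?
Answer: 501552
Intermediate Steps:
x = 201
(-2265 + x)*(-895 + 652) = (-2265 + 201)*(-895 + 652) = -2064*(-243) = 501552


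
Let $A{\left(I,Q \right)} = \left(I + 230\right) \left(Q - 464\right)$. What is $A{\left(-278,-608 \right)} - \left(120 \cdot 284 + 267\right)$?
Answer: $17109$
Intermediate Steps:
$A{\left(I,Q \right)} = \left(-464 + Q\right) \left(230 + I\right)$ ($A{\left(I,Q \right)} = \left(230 + I\right) \left(-464 + Q\right) = \left(-464 + Q\right) \left(230 + I\right)$)
$A{\left(-278,-608 \right)} - \left(120 \cdot 284 + 267\right) = \left(-106720 - -128992 + 230 \left(-608\right) - -169024\right) - \left(120 \cdot 284 + 267\right) = \left(-106720 + 128992 - 139840 + 169024\right) - \left(34080 + 267\right) = 51456 - 34347 = 17109$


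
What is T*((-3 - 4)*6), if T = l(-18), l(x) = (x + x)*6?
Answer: 9072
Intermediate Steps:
l(x) = 12*x (l(x) = (2*x)*6 = 12*x)
T = -216 (T = 12*(-18) = -216)
T*((-3 - 4)*6) = -216*(-3 - 4)*6 = -(-1512)*6 = -216*(-42) = 9072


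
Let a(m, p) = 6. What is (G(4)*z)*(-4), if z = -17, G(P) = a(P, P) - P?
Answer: 136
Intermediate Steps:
G(P) = 6 - P
(G(4)*z)*(-4) = ((6 - 1*4)*(-17))*(-4) = ((6 - 4)*(-17))*(-4) = (2*(-17))*(-4) = -34*(-4) = 136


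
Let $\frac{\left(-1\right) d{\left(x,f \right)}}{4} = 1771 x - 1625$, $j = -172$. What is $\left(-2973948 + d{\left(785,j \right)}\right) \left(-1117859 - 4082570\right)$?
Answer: $44351276278452$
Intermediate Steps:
$d{\left(x,f \right)} = 6500 - 7084 x$ ($d{\left(x,f \right)} = - 4 \left(1771 x - 1625\right) = - 4 \left(-1625 + 1771 x\right) = 6500 - 7084 x$)
$\left(-2973948 + d{\left(785,j \right)}\right) \left(-1117859 - 4082570\right) = \left(-2973948 + \left(6500 - 5560940\right)\right) \left(-1117859 - 4082570\right) = \left(-2973948 + \left(6500 - 5560940\right)\right) \left(-5200429\right) = \left(-2973948 - 5554440\right) \left(-5200429\right) = \left(-8528388\right) \left(-5200429\right) = 44351276278452$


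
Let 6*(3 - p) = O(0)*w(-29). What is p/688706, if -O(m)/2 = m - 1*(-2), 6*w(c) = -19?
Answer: 4/3099177 ≈ 1.2907e-6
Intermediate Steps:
w(c) = -19/6 (w(c) = (1/6)*(-19) = -19/6)
O(m) = -4 - 2*m (O(m) = -2*(m - 1*(-2)) = -2*(m + 2) = -2*(2 + m) = -4 - 2*m)
p = 8/9 (p = 3 - (-4 - 2*0)*(-19)/(6*6) = 3 - (-4 + 0)*(-19)/(6*6) = 3 - (-2)*(-19)/(3*6) = 3 - 1/6*38/3 = 3 - 19/9 = 8/9 ≈ 0.88889)
p/688706 = (8/9)/688706 = (8/9)*(1/688706) = 4/3099177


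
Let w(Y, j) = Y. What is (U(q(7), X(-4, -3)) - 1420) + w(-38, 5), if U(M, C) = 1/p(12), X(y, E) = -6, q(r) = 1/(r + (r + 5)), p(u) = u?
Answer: -17495/12 ≈ -1457.9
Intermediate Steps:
q(r) = 1/(5 + 2*r) (q(r) = 1/(r + (5 + r)) = 1/(5 + 2*r))
U(M, C) = 1/12
(U(q(7), X(-4, -3)) - 1420) + w(-38, 5) = (1/12 - 1420) - 38 = -17039/12 - 38 = -17495/12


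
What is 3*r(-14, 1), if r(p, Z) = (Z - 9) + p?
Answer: -66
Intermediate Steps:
r(p, Z) = -9 + Z + p (r(p, Z) = (-9 + Z) + p = -9 + Z + p)
3*r(-14, 1) = 3*(-9 + 1 - 14) = 3*(-22) = -66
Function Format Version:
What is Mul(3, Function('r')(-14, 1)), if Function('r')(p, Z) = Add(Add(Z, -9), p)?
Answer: -66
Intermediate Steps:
Function('r')(p, Z) = Add(-9, Z, p) (Function('r')(p, Z) = Add(Add(-9, Z), p) = Add(-9, Z, p))
Mul(3, Function('r')(-14, 1)) = Mul(3, Add(-9, 1, -14)) = Mul(3, -22) = -66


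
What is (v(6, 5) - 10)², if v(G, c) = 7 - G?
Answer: 81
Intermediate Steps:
(v(6, 5) - 10)² = ((7 - 1*6) - 10)² = ((7 - 6) - 10)² = (1 - 10)² = (-9)² = 81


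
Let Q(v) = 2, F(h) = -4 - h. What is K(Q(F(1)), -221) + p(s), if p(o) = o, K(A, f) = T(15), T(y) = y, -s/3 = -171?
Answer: 528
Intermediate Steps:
s = 513 (s = -3*(-171) = 513)
K(A, f) = 15
K(Q(F(1)), -221) + p(s) = 15 + 513 = 528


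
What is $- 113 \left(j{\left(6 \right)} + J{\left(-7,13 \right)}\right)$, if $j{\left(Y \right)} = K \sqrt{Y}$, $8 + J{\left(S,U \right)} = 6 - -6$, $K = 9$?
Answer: $-452 - 1017 \sqrt{6} \approx -2943.1$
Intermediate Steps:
$J{\left(S,U \right)} = 4$ ($J{\left(S,U \right)} = -8 + \left(6 - -6\right) = -8 + \left(6 + 6\right) = -8 + 12 = 4$)
$j{\left(Y \right)} = 9 \sqrt{Y}$
$- 113 \left(j{\left(6 \right)} + J{\left(-7,13 \right)}\right) = - 113 \left(9 \sqrt{6} + 4\right) = - 113 \left(4 + 9 \sqrt{6}\right) = -452 - 1017 \sqrt{6}$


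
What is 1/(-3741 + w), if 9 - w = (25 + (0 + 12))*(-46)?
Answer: -1/2030 ≈ -0.00049261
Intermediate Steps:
w = 1711 (w = 9 - (25 + (0 + 12))*(-46) = 9 - (25 + 12)*(-46) = 9 - 37*(-46) = 9 - 1*(-1702) = 9 + 1702 = 1711)
1/(-3741 + w) = 1/(-3741 + 1711) = 1/(-2030) = -1/2030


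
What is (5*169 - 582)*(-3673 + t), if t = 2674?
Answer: -262737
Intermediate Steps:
(5*169 - 582)*(-3673 + t) = (5*169 - 582)*(-3673 + 2674) = (845 - 582)*(-999) = 263*(-999) = -262737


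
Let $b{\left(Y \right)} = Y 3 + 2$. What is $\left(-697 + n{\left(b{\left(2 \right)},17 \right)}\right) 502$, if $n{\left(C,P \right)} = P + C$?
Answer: $-337344$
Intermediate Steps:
$b{\left(Y \right)} = 2 + 3 Y$ ($b{\left(Y \right)} = 3 Y + 2 = 2 + 3 Y$)
$n{\left(C,P \right)} = C + P$
$\left(-697 + n{\left(b{\left(2 \right)},17 \right)}\right) 502 = \left(-697 + \left(\left(2 + 3 \cdot 2\right) + 17\right)\right) 502 = \left(-697 + \left(\left(2 + 6\right) + 17\right)\right) 502 = \left(-697 + \left(8 + 17\right)\right) 502 = \left(-697 + 25\right) 502 = \left(-672\right) 502 = -337344$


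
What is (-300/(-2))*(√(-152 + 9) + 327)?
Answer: 49050 + 150*I*√143 ≈ 49050.0 + 1793.7*I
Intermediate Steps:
(-300/(-2))*(√(-152 + 9) + 327) = (-300*(-½))*(√(-143) + 327) = 150*(I*√143 + 327) = 150*(327 + I*√143) = 49050 + 150*I*√143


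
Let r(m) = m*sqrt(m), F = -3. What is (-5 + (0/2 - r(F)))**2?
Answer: (5 - 3*I*sqrt(3))**2 ≈ -2.0 - 51.962*I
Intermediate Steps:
r(m) = m**(3/2)
(-5 + (0/2 - r(F)))**2 = (-5 + (0/2 - (-3)**(3/2)))**2 = (-5 + (0*(1/2) - (-3)*I*sqrt(3)))**2 = (-5 + (0 + 3*I*sqrt(3)))**2 = (-5 + 3*I*sqrt(3))**2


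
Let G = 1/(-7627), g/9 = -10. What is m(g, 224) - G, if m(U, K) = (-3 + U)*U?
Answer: 63837991/7627 ≈ 8370.0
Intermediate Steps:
g = -90 (g = 9*(-10) = -90)
G = -1/7627 ≈ -0.00013111
m(U, K) = U*(-3 + U)
m(g, 224) - G = -90*(-3 - 90) - 1*(-1/7627) = -90*(-93) + 1/7627 = 8370 + 1/7627 = 63837991/7627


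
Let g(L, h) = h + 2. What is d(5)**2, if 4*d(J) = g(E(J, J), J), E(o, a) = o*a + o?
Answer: 49/16 ≈ 3.0625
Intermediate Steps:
E(o, a) = o + a*o (E(o, a) = a*o + o = o + a*o)
g(L, h) = 2 + h
d(J) = 1/2 + J/4 (d(J) = (2 + J)/4 = 1/2 + J/4)
d(5)**2 = (1/2 + (1/4)*5)**2 = (1/2 + 5/4)**2 = (7/4)**2 = 49/16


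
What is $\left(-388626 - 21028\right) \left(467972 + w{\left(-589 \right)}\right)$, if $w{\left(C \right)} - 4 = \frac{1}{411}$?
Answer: $- \frac{78792087174598}{411} \approx -1.9171 \cdot 10^{11}$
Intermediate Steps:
$w{\left(C \right)} = \frac{1645}{411}$ ($w{\left(C \right)} = 4 + \frac{1}{411} = \frac{1645}{411}$)
$\left(-388626 - 21028\right) \left(467972 + w{\left(-589 \right)}\right) = \left(-388626 - 21028\right) \left(467972 + \frac{1645}{411}\right) = \left(-409654\right) \frac{192338137}{411} = - \frac{78792087174598}{411}$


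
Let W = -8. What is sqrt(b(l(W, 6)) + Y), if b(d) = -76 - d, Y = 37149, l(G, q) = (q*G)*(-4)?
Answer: sqrt(36881) ≈ 192.04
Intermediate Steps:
l(G, q) = -4*G*q (l(G, q) = (G*q)*(-4) = -4*G*q)
sqrt(b(l(W, 6)) + Y) = sqrt((-76 - (-4)*(-8)*6) + 37149) = sqrt((-76 - 1*192) + 37149) = sqrt((-76 - 192) + 37149) = sqrt(-268 + 37149) = sqrt(36881)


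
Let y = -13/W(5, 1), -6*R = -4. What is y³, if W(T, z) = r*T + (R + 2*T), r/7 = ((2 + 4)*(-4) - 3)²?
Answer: -59319/449050355912033 ≈ -1.3210e-10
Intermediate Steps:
R = ⅔ (R = -⅙*(-4) = ⅔ ≈ 0.66667)
r = 5103 (r = 7*((2 + 4)*(-4) - 3)² = 7*(6*(-4) - 3)² = 7*(-24 - 3)² = 7*(-27)² = 7*729 = 5103)
W(T, z) = ⅔ + 5105*T (W(T, z) = 5103*T + (⅔ + 2*T) = ⅔ + 5105*T)
y = -39/76577 (y = -13/(⅔ + 5105*5) = -13/(⅔ + 25525) = -13/76577/3 = -13*3/76577 = -39/76577 ≈ -0.00050929)
y³ = (-39/76577)³ = -59319/449050355912033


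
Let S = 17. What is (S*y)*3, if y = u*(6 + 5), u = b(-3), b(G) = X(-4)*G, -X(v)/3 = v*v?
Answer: 80784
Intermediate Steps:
X(v) = -3*v² (X(v) = -3*v*v = -3*v²)
b(G) = -48*G (b(G) = (-3*(-4)²)*G = (-3*16)*G = -48*G)
u = 144 (u = -48*(-3) = 144)
y = 1584 (y = 144*(6 + 5) = 144*11 = 1584)
(S*y)*3 = (17*1584)*3 = 26928*3 = 80784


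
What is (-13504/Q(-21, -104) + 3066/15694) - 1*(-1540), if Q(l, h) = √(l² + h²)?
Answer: 1726559/1121 - 13504*√11257/11257 ≈ 1412.9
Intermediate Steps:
Q(l, h) = √(h² + l²)
(-13504/Q(-21, -104) + 3066/15694) - 1*(-1540) = (-13504/√((-104)² + (-21)²) + 3066/15694) - 1*(-1540) = (-13504/√(10816 + 441) + 3066*(1/15694)) + 1540 = (-13504*√11257/11257 + 219/1121) + 1540 = (219/1121 - 13504*√11257/11257) + 1540 = 1726559/1121 - 13504*√11257/11257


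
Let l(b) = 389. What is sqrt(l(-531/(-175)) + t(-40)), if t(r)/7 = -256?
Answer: I*sqrt(1403) ≈ 37.457*I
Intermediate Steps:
t(r) = -1792 (t(r) = 7*(-256) = -1792)
sqrt(l(-531/(-175)) + t(-40)) = sqrt(389 - 1792) = sqrt(-1403) = I*sqrt(1403)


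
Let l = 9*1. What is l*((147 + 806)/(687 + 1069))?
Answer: 8577/1756 ≈ 4.8844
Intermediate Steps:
l = 9
l*((147 + 806)/(687 + 1069)) = 9*((147 + 806)/(687 + 1069)) = 9*(953/1756) = 8577/1756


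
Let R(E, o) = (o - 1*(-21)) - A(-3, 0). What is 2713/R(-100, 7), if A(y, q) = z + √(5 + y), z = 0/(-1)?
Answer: 37982/391 + 2713*√2/782 ≈ 102.05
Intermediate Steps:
z = 0 (z = 0*(-1) = 0)
A(y, q) = √(5 + y) (A(y, q) = 0 + √(5 + y) = √(5 + y))
R(E, o) = 21 + o - √2 (R(E, o) = (o - 1*(-21)) - √(5 - 3) = (o + 21) - √2 = (21 + o) - √2 = 21 + o - √2)
2713/R(-100, 7) = 2713/(21 + 7 - √2) = 2713/(28 - √2)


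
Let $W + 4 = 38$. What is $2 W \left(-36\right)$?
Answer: $-2448$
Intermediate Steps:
$W = 34$ ($W = -4 + 38 = 34$)
$2 W \left(-36\right) = 2 \cdot 34 \left(-36\right) = 68 \left(-36\right) = -2448$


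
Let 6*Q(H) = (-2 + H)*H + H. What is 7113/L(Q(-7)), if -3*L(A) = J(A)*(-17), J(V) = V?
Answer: 64017/476 ≈ 134.49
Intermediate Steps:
Q(H) = H/6 + H*(-2 + H)/6 (Q(H) = ((-2 + H)*H + H)/6 = (H*(-2 + H) + H)/6 = (H + H*(-2 + H))/6 = H/6 + H*(-2 + H)/6)
L(A) = 17*A/3 (L(A) = -A*(-17)/3 = -(-17)*A/3 = 17*A/3)
7113/L(Q(-7)) = 7113/((17*((⅙)*(-7)*(-1 - 7))/3)) = 7113/((17*((⅙)*(-7)*(-8))/3)) = 7113/(((17/3)*(28/3))) = 7113/(476/9) = 7113*(9/476) = 64017/476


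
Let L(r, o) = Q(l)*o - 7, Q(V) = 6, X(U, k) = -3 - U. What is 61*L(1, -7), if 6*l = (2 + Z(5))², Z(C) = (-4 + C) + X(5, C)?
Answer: -2989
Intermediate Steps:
Z(C) = -12 + C (Z(C) = (-4 + C) + (-3 - 1*5) = (-4 + C) + (-3 - 5) = (-4 + C) - 8 = -12 + C)
l = 25/6 (l = (2 + (-12 + 5))²/6 = (2 - 7)²/6 = (⅙)*(-5)² = (⅙)*25 = 25/6 ≈ 4.1667)
L(r, o) = -7 + 6*o (L(r, o) = 6*o - 7 = -7 + 6*o)
61*L(1, -7) = 61*(-7 + 6*(-7)) = 61*(-7 - 42) = 61*(-49) = -2989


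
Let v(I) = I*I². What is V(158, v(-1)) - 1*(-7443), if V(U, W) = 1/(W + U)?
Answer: 1168552/157 ≈ 7443.0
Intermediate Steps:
v(I) = I³
V(U, W) = 1/(U + W)
V(158, v(-1)) - 1*(-7443) = 1/(158 + (-1)³) - 1*(-7443) = 1/(158 - 1) + 7443 = 1/157 + 7443 = 1168552/157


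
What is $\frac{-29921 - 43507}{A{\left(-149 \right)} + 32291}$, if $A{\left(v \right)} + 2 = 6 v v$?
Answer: $- \frac{24476}{55165} \approx -0.44369$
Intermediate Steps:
$A{\left(v \right)} = -2 + 6 v^{2}$ ($A{\left(v \right)} = -2 + 6 v v = -2 + 6 v^{2}$)
$\frac{-29921 - 43507}{A{\left(-149 \right)} + 32291} = \frac{-29921 - 43507}{\left(-2 + 6 \left(-149\right)^{2}\right) + 32291} = - \frac{73428}{\left(-2 + 6 \cdot 22201\right) + 32291} = - \frac{73428}{\left(-2 + 133206\right) + 32291} = - \frac{73428}{133204 + 32291} = - \frac{73428}{165495} = \left(-73428\right) \frac{1}{165495} = - \frac{24476}{55165}$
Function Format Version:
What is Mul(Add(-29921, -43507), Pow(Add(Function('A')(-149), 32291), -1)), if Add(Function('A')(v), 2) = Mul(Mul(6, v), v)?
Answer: Rational(-24476, 55165) ≈ -0.44369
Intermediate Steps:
Function('A')(v) = Add(-2, Mul(6, Pow(v, 2))) (Function('A')(v) = Add(-2, Mul(Mul(6, v), v)) = Add(-2, Mul(6, Pow(v, 2))))
Mul(Add(-29921, -43507), Pow(Add(Function('A')(-149), 32291), -1)) = Mul(Add(-29921, -43507), Pow(Add(Add(-2, Mul(6, Pow(-149, 2))), 32291), -1)) = Mul(-73428, Pow(Add(Add(-2, Mul(6, 22201)), 32291), -1)) = Mul(-73428, Pow(Add(Add(-2, 133206), 32291), -1)) = Mul(-73428, Pow(Add(133204, 32291), -1)) = Mul(-73428, Pow(165495, -1)) = Mul(-73428, Rational(1, 165495)) = Rational(-24476, 55165)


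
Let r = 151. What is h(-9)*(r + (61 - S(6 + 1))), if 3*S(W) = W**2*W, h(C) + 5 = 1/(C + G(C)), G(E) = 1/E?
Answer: -122767/246 ≈ -499.05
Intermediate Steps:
h(C) = -5 + 1/(C + 1/C)
S(W) = W**3/3 (S(W) = (W**2*W)/3 = W**3/3)
h(-9)*(r + (61 - S(6 + 1))) = ((-5 - 9 - 5*(-9)**2)/(1 + (-9)**2))*(151 + (61 - (6 + 1)**3/3)) = ((-5 - 9 - 5*81)/(1 + 81))*(151 + (61 - 7**3/3)) = ((-5 - 9 - 405)/82)*(151 + (61 - 343/3)) = ((1/82)*(-419))*(151 + (61 - 1*343/3)) = -419*(151 + (61 - 343/3))/82 = -419*(151 - 160/3)/82 = -419/82*293/3 = -122767/246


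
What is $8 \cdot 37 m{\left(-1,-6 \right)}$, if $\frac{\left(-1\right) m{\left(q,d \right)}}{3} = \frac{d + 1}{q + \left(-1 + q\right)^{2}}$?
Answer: $1480$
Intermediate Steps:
$m{\left(q,d \right)} = - \frac{3 \left(1 + d\right)}{q + \left(-1 + q\right)^{2}}$ ($m{\left(q,d \right)} = - 3 \frac{d + 1}{q + \left(-1 + q\right)^{2}} = - 3 \frac{1 + d}{q + \left(-1 + q\right)^{2}} = - \frac{3 \left(1 + d\right)}{q + \left(-1 + q\right)^{2}}$)
$8 \cdot 37 m{\left(-1,-6 \right)} = 8 \cdot 37 \frac{3 \left(-1 - -6\right)}{-1 + \left(-1 - 1\right)^{2}} = 296 \frac{3 \left(-1 + 6\right)}{-1 + \left(-2\right)^{2}} = 296 \cdot 3 \frac{1}{-1 + 4} \cdot 5 = 296 \cdot 3 \cdot \frac{1}{3} \cdot 5 = 296 \cdot 5 = 1480$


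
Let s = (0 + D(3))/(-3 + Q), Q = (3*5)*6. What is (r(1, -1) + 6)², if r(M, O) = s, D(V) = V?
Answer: 30625/841 ≈ 36.415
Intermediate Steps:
Q = 90 (Q = 15*6 = 90)
s = 1/29 (s = (0 + 3)/(-3 + 90) = 3/87 = 3*(1/87) = 1/29 ≈ 0.034483)
r(M, O) = 1/29
(r(1, -1) + 6)² = (1/29 + 6)² = (175/29)² = 30625/841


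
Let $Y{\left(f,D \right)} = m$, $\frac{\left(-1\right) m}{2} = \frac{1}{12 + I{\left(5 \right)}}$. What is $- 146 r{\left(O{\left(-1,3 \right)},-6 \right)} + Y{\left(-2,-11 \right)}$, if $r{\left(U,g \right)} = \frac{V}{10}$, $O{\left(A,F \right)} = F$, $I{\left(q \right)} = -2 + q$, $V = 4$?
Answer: $- \frac{878}{15} \approx -58.533$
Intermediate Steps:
$r{\left(U,g \right)} = \frac{2}{5}$ ($r{\left(U,g \right)} = \frac{4}{10} = 4 \cdot \frac{1}{10} = \frac{2}{5}$)
$m = - \frac{2}{15}$ ($m = - \frac{2}{12 + \left(-2 + 5\right)} = - \frac{2}{12 + 3} = - \frac{2}{15} \approx -0.13333$)
$Y{\left(f,D \right)} = - \frac{2}{15}$
$- 146 r{\left(O{\left(-1,3 \right)},-6 \right)} + Y{\left(-2,-11 \right)} = \left(-146\right) \frac{2}{5} - \frac{2}{15} = - \frac{292}{5} - \frac{2}{15} = - \frac{878}{15}$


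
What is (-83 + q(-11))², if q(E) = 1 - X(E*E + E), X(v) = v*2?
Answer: 91204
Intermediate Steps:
X(v) = 2*v
q(E) = 1 - 2*E - 2*E² (q(E) = 1 - 2*(E*E + E) = 1 - 2*(E² + E) = 1 - 2*(E + E²) = 1 - (2*E + 2*E²) = 1 + (-2*E - 2*E²) = 1 - 2*E - 2*E²)
(-83 + q(-11))² = (-83 + (1 - 2*(-11)*(1 - 11)))² = (-83 + (1 - 2*(-11)*(-10)))² = (-83 + (1 - 220))² = (-83 - 219)² = (-302)² = 91204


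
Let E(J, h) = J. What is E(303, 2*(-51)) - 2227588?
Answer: -2227285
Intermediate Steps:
E(303, 2*(-51)) - 2227588 = 303 - 2227588 = -2227285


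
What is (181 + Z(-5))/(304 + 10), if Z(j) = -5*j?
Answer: 103/157 ≈ 0.65605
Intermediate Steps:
(181 + Z(-5))/(304 + 10) = (181 - 5*(-5))/(304 + 10) = (181 + 25)/314 = 206*(1/314) = 103/157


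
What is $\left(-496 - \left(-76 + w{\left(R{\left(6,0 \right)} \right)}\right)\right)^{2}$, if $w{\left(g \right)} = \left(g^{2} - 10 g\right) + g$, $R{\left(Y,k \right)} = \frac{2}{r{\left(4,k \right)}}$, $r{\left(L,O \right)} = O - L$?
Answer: $\frac{2886601}{16} \approx 1.8041 \cdot 10^{5}$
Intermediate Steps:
$R{\left(Y,k \right)} = \frac{2}{-4 + k}$ ($R{\left(Y,k \right)} = \frac{2}{k - 4} = \frac{2}{-4 + k}$)
$w{\left(g \right)} = g^{2} - 9 g$
$\left(-496 - \left(-76 + w{\left(R{\left(6,0 \right)} \right)}\right)\right)^{2} = \left(-496 + \left(76 - \frac{2}{-4 + 0} \left(-9 + \frac{2}{-4 + 0}\right)\right)\right)^{2} = \left(-496 + \left(76 - \frac{2}{-4} \left(-9 + \frac{2}{-4}\right)\right)\right)^{2} = \left(-496 + \left(76 - 2 \left(- \frac{1}{4}\right) \left(-9 + 2 \left(- \frac{1}{4}\right)\right)\right)\right)^{2} = \left(-496 + \left(76 - - \frac{-9 - \frac{1}{2}}{2}\right)\right)^{2} = \left(-496 + \left(76 - \left(- \frac{1}{2}\right) \left(- \frac{19}{2}\right)\right)\right)^{2} = \left(-496 + \left(76 - \frac{19}{4}\right)\right)^{2} = \left(-496 + \frac{285}{4}\right)^{2} = \left(- \frac{1699}{4}\right)^{2} = \frac{2886601}{16}$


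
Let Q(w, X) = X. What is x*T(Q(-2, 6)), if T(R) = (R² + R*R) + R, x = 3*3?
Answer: 702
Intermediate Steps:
x = 9
T(R) = R + 2*R² (T(R) = (R² + R²) + R = 2*R² + R = R + 2*R²)
x*T(Q(-2, 6)) = 9*(6*(1 + 2*6)) = 9*(6*(1 + 12)) = 9*(6*13) = 9*78 = 702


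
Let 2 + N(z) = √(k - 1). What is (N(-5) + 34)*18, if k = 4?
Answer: 576 + 18*√3 ≈ 607.18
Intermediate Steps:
N(z) = -2 + √3 (N(z) = -2 + √(4 - 1) = -2 + √3)
(N(-5) + 34)*18 = ((-2 + √3) + 34)*18 = (32 + √3)*18 = 576 + 18*√3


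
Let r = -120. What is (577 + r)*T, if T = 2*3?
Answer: 2742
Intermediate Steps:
T = 6
(577 + r)*T = (577 - 120)*6 = 457*6 = 2742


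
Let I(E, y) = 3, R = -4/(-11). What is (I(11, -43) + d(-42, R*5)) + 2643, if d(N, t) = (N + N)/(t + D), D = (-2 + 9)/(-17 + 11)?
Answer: 108234/43 ≈ 2517.1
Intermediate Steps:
R = 4/11 (R = -4*(-1/11) = 4/11 ≈ 0.36364)
D = -7/6 (D = 7/(-6) = 7*(-1/6) = -7/6 ≈ -1.1667)
d(N, t) = 2*N/(-7/6 + t) (d(N, t) = (N + N)/(t - 7/6) = (2*N)/(-7/6 + t) = 2*N/(-7/6 + t))
(I(11, -43) + d(-42, R*5)) + 2643 = (3 + 12*(-42)/(-7 + 6*((4/11)*5))) + 2643 = (3 + 12*(-42)/(-7 + 6*(20/11))) + 2643 = (3 + 12*(-42)/(-7 + 120/11)) + 2643 = (3 + 12*(-42)/(43/11)) + 2643 = (3 + 12*(-42)*(11/43)) + 2643 = (3 - 5544/43) + 2643 = -5415/43 + 2643 = 108234/43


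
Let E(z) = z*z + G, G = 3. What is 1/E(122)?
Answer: 1/14887 ≈ 6.7173e-5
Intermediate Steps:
E(z) = 3 + z² (E(z) = z*z + 3 = z² + 3 = 3 + z²)
1/E(122) = 1/(3 + 122²) = 1/(3 + 14884) = 1/14887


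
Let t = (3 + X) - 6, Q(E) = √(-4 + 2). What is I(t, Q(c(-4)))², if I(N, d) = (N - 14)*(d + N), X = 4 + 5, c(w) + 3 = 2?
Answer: 2176 + 768*I*√2 ≈ 2176.0 + 1086.1*I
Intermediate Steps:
c(w) = -1 (c(w) = -3 + 2 = -1)
Q(E) = I*√2 (Q(E) = √(-2) = I*√2)
X = 9
t = 6 (t = (3 + 9) - 6 = 12 - 6 = 6)
I(N, d) = (-14 + N)*(N + d)
I(t, Q(c(-4)))² = (6² - 14*6 - 14*I*√2 + 6*(I*√2))² = (36 - 84 - 14*I*√2 + 6*I*√2)² = (-48 - 8*I*√2)²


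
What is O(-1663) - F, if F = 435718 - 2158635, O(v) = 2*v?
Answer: 1719591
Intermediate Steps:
F = -1722917
O(-1663) - F = 2*(-1663) - 1*(-1722917) = -3326 + 1722917 = 1719591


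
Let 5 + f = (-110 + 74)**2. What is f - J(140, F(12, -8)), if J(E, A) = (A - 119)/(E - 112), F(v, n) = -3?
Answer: 18135/14 ≈ 1295.4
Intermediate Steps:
f = 1291 (f = -5 + (-110 + 74)**2 = -5 + (-36)**2 = -5 + 1296 = 1291)
J(E, A) = (-119 + A)/(-112 + E)
f - J(140, F(12, -8)) = 1291 - (-119 - 3)/(-112 + 140) = 1291 - (-122)/28 = 1291 - 1*(-61/14) = 1291 + 61/14 = 18135/14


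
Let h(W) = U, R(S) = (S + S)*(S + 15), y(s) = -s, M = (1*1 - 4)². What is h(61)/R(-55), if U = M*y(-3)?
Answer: 27/4400 ≈ 0.0061364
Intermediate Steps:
M = 9 (M = (1 - 4)² = (-3)² = 9)
U = 27 (U = 9*(-1*(-3)) = 9*3 = 27)
R(S) = 2*S*(15 + S) (R(S) = (2*S)*(15 + S) = 2*S*(15 + S))
h(W) = 27
h(61)/R(-55) = 27/((2*(-55)*(15 - 55))) = 27/((2*(-55)*(-40))) = 27/4400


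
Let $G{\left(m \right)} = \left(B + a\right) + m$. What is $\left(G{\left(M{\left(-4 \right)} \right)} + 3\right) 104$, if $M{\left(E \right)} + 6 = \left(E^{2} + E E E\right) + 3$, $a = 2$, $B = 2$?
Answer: $-4576$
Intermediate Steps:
$M{\left(E \right)} = -3 + E^{2} + E^{3}$ ($M{\left(E \right)} = -6 + \left(\left(E^{2} + E E E\right) + 3\right) = -6 + \left(\left(E^{2} + E^{2} E\right) + 3\right) = -6 + \left(\left(E^{2} + E^{3}\right) + 3\right) = -6 + \left(3 + E^{2} + E^{3}\right) = -3 + E^{2} + E^{3}$)
$G{\left(m \right)} = 4 + m$ ($G{\left(m \right)} = \left(2 + 2\right) + m = 4 + m$)
$\left(G{\left(M{\left(-4 \right)} \right)} + 3\right) 104 = \left(\left(4 + \left(-3 + \left(-4\right)^{2} + \left(-4\right)^{3}\right)\right) + 3\right) 104 = \left(\left(4 - 51\right) + 3\right) 104 = \left(-47 + 3\right) 104 = \left(-44\right) 104 = -4576$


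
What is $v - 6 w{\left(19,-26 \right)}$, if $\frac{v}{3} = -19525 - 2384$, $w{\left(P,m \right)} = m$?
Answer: $-65571$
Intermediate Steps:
$v = -65727$ ($v = 3 \left(-19525 - 2384\right) = 3 \left(-21909\right) = -65727$)
$v - 6 w{\left(19,-26 \right)} = -65727 - -156 = -65727 + 156 = -65571$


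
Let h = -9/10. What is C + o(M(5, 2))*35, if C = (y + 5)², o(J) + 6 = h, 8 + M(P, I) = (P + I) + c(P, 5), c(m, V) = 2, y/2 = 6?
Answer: 95/2 ≈ 47.500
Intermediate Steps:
y = 12 (y = 2*6 = 12)
M(P, I) = -6 + I + P (M(P, I) = -8 + ((P + I) + 2) = -8 + ((I + P) + 2) = -8 + (2 + I + P) = -6 + I + P)
h = -9/10 (h = -9*⅒ = -9/10 ≈ -0.90000)
o(J) = -69/10 (o(J) = -6 - 9/10 = -69/10)
C = 289 (C = (12 + 5)² = 17² = 289)
C + o(M(5, 2))*35 = 289 - 69/10*35 = 289 - 483/2 = 95/2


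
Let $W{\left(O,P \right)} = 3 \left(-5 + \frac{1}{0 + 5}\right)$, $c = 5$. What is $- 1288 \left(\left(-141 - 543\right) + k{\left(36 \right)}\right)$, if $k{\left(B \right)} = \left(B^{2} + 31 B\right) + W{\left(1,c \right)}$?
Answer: $- \frac{11035584}{5} \approx -2.2071 \cdot 10^{6}$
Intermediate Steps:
$W{\left(O,P \right)} = - \frac{72}{5}$ ($W{\left(O,P \right)} = 3 \left(-5 + \frac{1}{5}\right) = 3 \left(- \frac{24}{5}\right) = - \frac{72}{5}$)
$k{\left(B \right)} = - \frac{72}{5} + B^{2} + 31 B$ ($k{\left(B \right)} = \left(B^{2} + 31 B\right) - \frac{72}{5} = - \frac{72}{5} + B^{2} + 31 B$)
$- 1288 \left(\left(-141 - 543\right) + k{\left(36 \right)}\right) = - 1288 \left(\left(-141 - 543\right) + \left(- \frac{72}{5} + 36^{2} + 31 \cdot 36\right)\right) = - 1288 \left(\left(-141 - 543\right) + \left(- \frac{72}{5} + 1296 + 1116\right)\right) = - 1288 \left(-684 + \frac{11988}{5}\right) = \left(-1288\right) \frac{8568}{5} = - \frac{11035584}{5}$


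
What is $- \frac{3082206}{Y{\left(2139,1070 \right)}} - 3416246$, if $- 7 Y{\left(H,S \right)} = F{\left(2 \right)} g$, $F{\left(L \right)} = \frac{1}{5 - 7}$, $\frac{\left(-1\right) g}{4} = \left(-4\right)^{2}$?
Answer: $- \frac{43872215}{16} \approx -2.742 \cdot 10^{6}$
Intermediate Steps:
$g = -64$ ($g = - 4 \left(-4\right)^{2} = \left(-4\right) 16 = -64$)
$F{\left(L \right)} = - \frac{1}{2}$ ($F{\left(L \right)} = \frac{1}{-2} = - \frac{1}{2}$)
$Y{\left(H,S \right)} = - \frac{32}{7}$ ($Y{\left(H,S \right)} = - \frac{\left(- \frac{1}{2}\right) \left(-64\right)}{7} = \left(- \frac{1}{7}\right) 32 = - \frac{32}{7}$)
$- \frac{3082206}{Y{\left(2139,1070 \right)}} - 3416246 = - \frac{3082206}{- \frac{32}{7}} - 3416246 = \left(-3082206\right) \left(- \frac{7}{32}\right) - 3416246 = \frac{10787721}{16} - 3416246 = - \frac{43872215}{16}$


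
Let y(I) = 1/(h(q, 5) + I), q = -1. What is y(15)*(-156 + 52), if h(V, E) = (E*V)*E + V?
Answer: 104/11 ≈ 9.4545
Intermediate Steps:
h(V, E) = V + V*E² (h(V, E) = V*E² + V = V + V*E²)
y(I) = 1/(-26 + I) (y(I) = 1/(-(1 + 5²) + I) = 1/(-(1 + 25) + I) = 1/(-1*26 + I) = 1/(-26 + I))
y(15)*(-156 + 52) = (-156 + 52)/(-26 + 15) = -104/(-11) = -1/11*(-104) = 104/11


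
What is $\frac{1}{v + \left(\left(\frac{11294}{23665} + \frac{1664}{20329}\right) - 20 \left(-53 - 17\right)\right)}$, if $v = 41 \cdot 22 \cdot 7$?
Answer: $\frac{481085785}{3711364719776} \approx 0.00012962$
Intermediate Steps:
$v = 6314$ ($v = 902 \cdot 7 = 6314$)
$\frac{1}{v + \left(\left(\frac{11294}{23665} + \frac{1664}{20329}\right) - 20 \left(-53 - 17\right)\right)} = \frac{1}{6314 + \left(\left(\frac{11294}{23665} + \frac{1664}{20329}\right) - 20 \left(-53 - 17\right)\right)} = \frac{1}{6314 + \left(\left(11294 \cdot \frac{1}{23665} + 1664 \cdot \frac{1}{20329}\right) - 20 \left(-70\right)\right)} = \frac{1}{6314 + \left(\left(\frac{11294}{23665} + \frac{1664}{20329}\right) - -1400\right)} = \frac{1}{6314 + \left(\frac{268974286}{481085785} + 1400\right)} = \frac{1}{6314 + \frac{673789073286}{481085785}} = \frac{1}{\frac{3711364719776}{481085785}} = \frac{481085785}{3711364719776}$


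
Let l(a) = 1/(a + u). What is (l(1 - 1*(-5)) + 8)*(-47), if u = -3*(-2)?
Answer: -4559/12 ≈ -379.92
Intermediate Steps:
u = 6
l(a) = 1/(6 + a) (l(a) = 1/(a + 6) = 1/(6 + a))
(l(1 - 1*(-5)) + 8)*(-47) = (1/(6 + (1 - 1*(-5))) + 8)*(-47) = (1/(6 + (1 + 5)) + 8)*(-47) = (1/(6 + 6) + 8)*(-47) = (1/12 + 8)*(-47) = (97/12)*(-47) = -4559/12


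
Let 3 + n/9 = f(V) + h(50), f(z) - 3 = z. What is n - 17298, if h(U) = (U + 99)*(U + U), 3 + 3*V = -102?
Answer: 116487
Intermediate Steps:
V = -35 (V = -1 + (⅓)*(-102) = -1 - 34 = -35)
f(z) = 3 + z
h(U) = 2*U*(99 + U) (h(U) = (99 + U)*(2*U) = 2*U*(99 + U))
n = 133785 (n = -27 + 9*((3 - 35) + 2*50*(99 + 50)) = -27 + 9*(-32 + 2*50*149) = -27 + 9*(-32 + 14900) = -27 + 9*14868 = -27 + 133812 = 133785)
n - 17298 = 133785 - 17298 = 116487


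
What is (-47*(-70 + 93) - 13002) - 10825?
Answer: -24908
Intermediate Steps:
(-47*(-70 + 93) - 13002) - 10825 = (-47*23 - 13002) - 10825 = (-1081 - 13002) - 10825 = -14083 - 10825 = -24908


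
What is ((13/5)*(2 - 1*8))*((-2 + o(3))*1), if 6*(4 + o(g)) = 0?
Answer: 468/5 ≈ 93.600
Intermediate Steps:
o(g) = -4 (o(g) = -4 + (⅙)*0 = -4 + 0 = -4)
((13/5)*(2 - 1*8))*((-2 + o(3))*1) = ((13/5)*(2 - 1*8))*((-2 - 4)*1) = ((13*(⅕))*(2 - 8))*(-6*1) = ((13/5)*(-6))*(-6) = -78/5*(-6) = 468/5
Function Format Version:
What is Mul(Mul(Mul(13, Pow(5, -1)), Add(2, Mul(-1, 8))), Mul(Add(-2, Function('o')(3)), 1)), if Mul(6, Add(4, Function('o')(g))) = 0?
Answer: Rational(468, 5) ≈ 93.600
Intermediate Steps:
Function('o')(g) = -4 (Function('o')(g) = Add(-4, Mul(Rational(1, 6), 0)) = Add(-4, 0) = -4)
Mul(Mul(Mul(13, Pow(5, -1)), Add(2, Mul(-1, 8))), Mul(Add(-2, Function('o')(3)), 1)) = Mul(Mul(Mul(13, Pow(5, -1)), Add(2, Mul(-1, 8))), Mul(Add(-2, -4), 1)) = Mul(Mul(Mul(13, Rational(1, 5)), Add(2, -8)), Mul(-6, 1)) = Mul(Mul(Rational(13, 5), -6), -6) = Mul(Rational(-78, 5), -6) = Rational(468, 5)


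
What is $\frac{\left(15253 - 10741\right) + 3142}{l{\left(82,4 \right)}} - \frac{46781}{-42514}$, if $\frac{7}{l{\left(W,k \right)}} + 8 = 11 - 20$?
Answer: $- \frac{5531509185}{297598} \approx -18587.0$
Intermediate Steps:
$l{\left(W,k \right)} = - \frac{7}{17}$ ($l{\left(W,k \right)} = \frac{7}{-8 + \left(11 - 20\right)} = \frac{7}{-8 - 9} = \frac{7}{-17} = 7 \left(- \frac{1}{17}\right) = - \frac{7}{17}$)
$\frac{\left(15253 - 10741\right) + 3142}{l{\left(82,4 \right)}} - \frac{46781}{-42514} = \frac{\left(15253 - 10741\right) + 3142}{- \frac{7}{17}} - \frac{46781}{-42514} = \left(4512 + 3142\right) \left(- \frac{17}{7}\right) - - \frac{46781}{42514} = 7654 \left(- \frac{17}{7}\right) + \frac{46781}{42514} = - \frac{130118}{7} + \frac{46781}{42514} = - \frac{5531509185}{297598}$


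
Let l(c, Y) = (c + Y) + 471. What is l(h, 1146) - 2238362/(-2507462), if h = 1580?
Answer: 4009297188/1253731 ≈ 3197.9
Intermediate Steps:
l(c, Y) = 471 + Y + c (l(c, Y) = (Y + c) + 471 = 471 + Y + c)
l(h, 1146) - 2238362/(-2507462) = (471 + 1146 + 1580) - 2238362/(-2507462) = 3197 - 2238362*(-1)/2507462 = 3197 - 1*(-1119181/1253731) = 3197 + 1119181/1253731 = 4009297188/1253731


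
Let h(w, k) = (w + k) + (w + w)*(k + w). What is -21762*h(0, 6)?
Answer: -130572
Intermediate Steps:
h(w, k) = k + w + 2*w*(k + w) (h(w, k) = (k + w) + (2*w)*(k + w) = (k + w) + 2*w*(k + w) = k + w + 2*w*(k + w))
-21762*h(0, 6) = -21762*(6 + 0 + 2*0**2 + 2*6*0) = -21762*(6 + 0 + 2*0 + 0) = -21762*(6 + 0 + 0 + 0) = -21762*6 = -130572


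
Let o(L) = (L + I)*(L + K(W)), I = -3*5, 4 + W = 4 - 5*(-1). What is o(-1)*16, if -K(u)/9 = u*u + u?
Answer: 69376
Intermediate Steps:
W = 5 (W = -4 + (4 - 5*(-1)) = -4 + (4 + 5) = -4 + 9 = 5)
K(u) = -9*u - 9*u² (K(u) = -9*(u*u + u) = -9*(u² + u) = -9*(u + u²) = -9*u - 9*u²)
I = -15
o(L) = (-270 + L)*(-15 + L) (o(L) = (L - 15)*(L - 9*5*(1 + 5)) = (-15 + L)*(L - 9*5*6) = (-15 + L)*(L - 270) = (-15 + L)*(-270 + L) = (-270 + L)*(-15 + L))
o(-1)*16 = (4050 + (-1)² - 285*(-1))*16 = (4050 + 1 + 285)*16 = 4336*16 = 69376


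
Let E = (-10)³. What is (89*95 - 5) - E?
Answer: 9450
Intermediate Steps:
E = -1000
(89*95 - 5) - E = (89*95 - 5) - 1*(-1000) = (8455 - 5) + 1000 = 8450 + 1000 = 9450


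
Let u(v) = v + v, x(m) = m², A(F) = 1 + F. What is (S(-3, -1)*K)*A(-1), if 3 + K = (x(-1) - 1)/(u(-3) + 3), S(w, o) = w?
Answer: 0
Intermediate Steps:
u(v) = 2*v
K = -3 (K = -3 + ((-1)² - 1)/(2*(-3) + 3) = -3 + (1 - 1)/(-6 + 3) = -3 + 0/(-3) = -3 + 0*(-⅓) = -3 + 0 = -3)
(S(-3, -1)*K)*A(-1) = (-3*(-3))*(1 - 1) = 9*0 = 0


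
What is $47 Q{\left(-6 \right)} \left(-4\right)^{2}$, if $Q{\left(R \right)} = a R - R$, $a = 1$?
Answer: $0$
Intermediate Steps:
$Q{\left(R \right)} = 0$ ($Q{\left(R \right)} = 1 R - R = R - R = 0$)
$47 Q{\left(-6 \right)} \left(-4\right)^{2} = 47 \cdot 0 \left(-4\right)^{2} = 0 \cdot 16 = 0$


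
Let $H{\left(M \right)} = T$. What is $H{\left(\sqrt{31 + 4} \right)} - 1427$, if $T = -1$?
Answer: $-1428$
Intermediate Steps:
$H{\left(M \right)} = -1$
$H{\left(\sqrt{31 + 4} \right)} - 1427 = -1 - 1427 = -1428$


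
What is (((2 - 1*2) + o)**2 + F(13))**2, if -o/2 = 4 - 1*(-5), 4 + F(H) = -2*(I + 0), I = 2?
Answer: 99856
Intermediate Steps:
F(H) = -8 (F(H) = -4 - 2*(2 + 0) = -4 - 2*2 = -4 - 4 = -8)
o = -18 (o = -2*(4 - 1*(-5)) = -2*(4 + 5) = -2*9 = -18)
(((2 - 1*2) + o)**2 + F(13))**2 = (((2 - 1*2) - 18)**2 - 8)**2 = (((2 - 2) - 18)**2 - 8)**2 = ((0 - 18)**2 - 8)**2 = ((-18)**2 - 8)**2 = (324 - 8)**2 = 316**2 = 99856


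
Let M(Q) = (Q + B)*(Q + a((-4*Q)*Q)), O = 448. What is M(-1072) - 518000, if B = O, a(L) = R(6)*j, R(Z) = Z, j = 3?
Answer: 139696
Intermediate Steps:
a(L) = 18 (a(L) = 6*3 = 18)
B = 448
M(Q) = (18 + Q)*(448 + Q) (M(Q) = (Q + 448)*(Q + 18) = (448 + Q)*(18 + Q) = (18 + Q)*(448 + Q))
M(-1072) - 518000 = (8064 + (-1072)² + 466*(-1072)) - 518000 = (8064 + 1149184 - 499552) - 518000 = 657696 - 518000 = 139696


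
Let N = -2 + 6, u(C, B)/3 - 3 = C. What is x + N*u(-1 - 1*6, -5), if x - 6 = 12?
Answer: -30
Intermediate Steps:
u(C, B) = 9 + 3*C
x = 18 (x = 6 + 12 = 18)
N = 4
x + N*u(-1 - 1*6, -5) = 18 + 4*(9 + 3*(-1 - 1*6)) = 18 + 4*(9 + 3*(-1 - 6)) = 18 + 4*(9 + 3*(-7)) = 18 + 4*(9 - 21) = 18 + 4*(-12) = 18 - 48 = -30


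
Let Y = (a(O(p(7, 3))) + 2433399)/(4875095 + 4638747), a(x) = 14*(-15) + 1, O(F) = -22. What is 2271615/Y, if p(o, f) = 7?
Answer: 2161178619483/243319 ≈ 8.8821e+6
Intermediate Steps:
a(x) = -209 (a(x) = -210 + 1 = -209)
Y = 1216595/4756921 (Y = (-209 + 2433399)/(4875095 + 4638747) = 2433190/9513842 = 2433190*(1/9513842) = 1216595/4756921 ≈ 0.25575)
2271615/Y = 2271615/(1216595/4756921) = 2271615*(4756921/1216595) = 2161178619483/243319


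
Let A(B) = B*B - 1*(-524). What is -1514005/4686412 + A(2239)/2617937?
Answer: 2790348054865/1752675910292 ≈ 1.5921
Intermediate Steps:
A(B) = 524 + B² (A(B) = B² + 524 = 524 + B²)
-1514005/4686412 + A(2239)/2617937 = -1514005/4686412 + (524 + 2239²)/2617937 = -1514005*1/4686412 + (524 + 5013121)*(1/2617937) = -1514005/4686412 + 5013645*(1/2617937) = -1514005/4686412 + 716235/373991 = 2790348054865/1752675910292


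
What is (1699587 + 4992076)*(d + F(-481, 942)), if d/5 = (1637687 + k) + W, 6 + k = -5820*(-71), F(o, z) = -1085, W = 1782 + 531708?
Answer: 86462107706810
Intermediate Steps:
W = 533490
k = 413214 (k = -6 - 5820*(-71) = -6 + 413220 = 413214)
d = 12921955 (d = 5*((1637687 + 413214) + 533490) = 5*(2050901 + 533490) = 5*2584391 = 12921955)
(1699587 + 4992076)*(d + F(-481, 942)) = (1699587 + 4992076)*(12921955 - 1085) = 6691663*12920870 = 86462107706810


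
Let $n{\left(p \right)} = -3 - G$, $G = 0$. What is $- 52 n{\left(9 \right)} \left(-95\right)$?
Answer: $-14820$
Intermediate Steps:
$n{\left(p \right)} = -3$ ($n{\left(p \right)} = -3 - 0 = -3 + 0 = -3$)
$- 52 n{\left(9 \right)} \left(-95\right) = \left(-52\right) \left(-3\right) \left(-95\right) = 156 \left(-95\right) = -14820$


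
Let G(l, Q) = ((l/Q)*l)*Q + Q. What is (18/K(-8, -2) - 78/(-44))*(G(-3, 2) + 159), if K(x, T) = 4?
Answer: 11730/11 ≈ 1066.4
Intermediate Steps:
G(l, Q) = Q + l**2 (G(l, Q) = (l**2/Q)*Q + Q = l**2 + Q = Q + l**2)
(18/K(-8, -2) - 78/(-44))*(G(-3, 2) + 159) = (18/4 - 78/(-44))*((2 + (-3)**2) + 159) = (18*(1/4) - 78*(-1/44))*((2 + 9) + 159) = (9/2 + 39/22)*(11 + 159) = (69/11)*170 = 11730/11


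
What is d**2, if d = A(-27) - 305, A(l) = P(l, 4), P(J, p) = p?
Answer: 90601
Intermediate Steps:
A(l) = 4
d = -301 (d = 4 - 305 = -301)
d**2 = (-301)**2 = 90601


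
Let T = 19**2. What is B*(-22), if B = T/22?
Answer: -361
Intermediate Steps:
T = 361
B = 361/22 ≈ 16.409
B*(-22) = (361/22)*(-22) = -361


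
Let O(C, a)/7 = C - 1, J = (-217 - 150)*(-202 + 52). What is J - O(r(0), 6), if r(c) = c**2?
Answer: 55057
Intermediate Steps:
J = 55050 (J = -367*(-150) = 55050)
O(C, a) = -7 + 7*C (O(C, a) = 7*(C - 1) = 7*(-1 + C) = -7 + 7*C)
J - O(r(0), 6) = 55050 - (-7 + 7*0**2) = 55050 - (-7 + 7*0) = 55050 - (-7 + 0) = 55050 - 1*(-7) = 55050 + 7 = 55057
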